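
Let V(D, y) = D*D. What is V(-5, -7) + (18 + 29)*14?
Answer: 683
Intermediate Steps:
V(D, y) = D**2
V(-5, -7) + (18 + 29)*14 = (-5)**2 + (18 + 29)*14 = 25 + 47*14 = 25 + 658 = 683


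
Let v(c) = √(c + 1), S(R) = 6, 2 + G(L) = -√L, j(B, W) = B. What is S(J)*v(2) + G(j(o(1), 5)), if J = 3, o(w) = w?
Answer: -3 + 6*√3 ≈ 7.3923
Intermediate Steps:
G(L) = -2 - √L
v(c) = √(1 + c)
S(J)*v(2) + G(j(o(1), 5)) = 6*√(1 + 2) + (-2 - √1) = 6*√3 + (-2 - 1*1) = 6*√3 + (-2 - 1) = 6*√3 - 3 = -3 + 6*√3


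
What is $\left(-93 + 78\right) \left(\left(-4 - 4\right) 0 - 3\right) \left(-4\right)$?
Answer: $-180$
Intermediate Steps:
$\left(-93 + 78\right) \left(\left(-4 - 4\right) 0 - 3\right) \left(-4\right) = - 15 \left(\left(-8\right) 0 - 3\right) \left(-4\right) = - 15 \left(0 - 3\right) \left(-4\right) = - 15 \left(\left(-3\right) \left(-4\right)\right) = \left(-15\right) 12 = -180$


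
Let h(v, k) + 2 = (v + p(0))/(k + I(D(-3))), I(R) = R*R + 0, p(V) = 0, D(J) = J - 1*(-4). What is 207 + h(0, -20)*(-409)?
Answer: 1025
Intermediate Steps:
D(J) = 4 + J (D(J) = J + 4 = 4 + J)
I(R) = R**2 (I(R) = R**2 + 0 = R**2)
h(v, k) = -2 + v/(1 + k) (h(v, k) = -2 + (v + 0)/(k + (4 - 3)**2) = -2 + v/(k + 1**2) = -2 + v/(k + 1) = -2 + v/(1 + k))
207 + h(0, -20)*(-409) = 207 + ((-2 + 0 - 2*(-20))/(1 - 20))*(-409) = 207 + ((-2 + 0 + 40)/(-19))*(-409) = 207 - 1/19*38*(-409) = 207 - 2*(-409) = 207 + 818 = 1025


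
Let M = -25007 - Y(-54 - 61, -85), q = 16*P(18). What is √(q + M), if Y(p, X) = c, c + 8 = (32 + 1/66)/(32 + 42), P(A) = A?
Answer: I*√147363267777/2442 ≈ 157.2*I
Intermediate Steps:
c = -36959/4884 (c = -8 + (32 + 1/66)/(32 + 42) = -8 + (32 + 1/66)/74 = -8 + (2113/66)*(1/74) = -8 + 2113/4884 = -36959/4884 ≈ -7.5674)
q = 288 (q = 16*18 = 288)
Y(p, X) = -36959/4884
M = -122097229/4884 (M = -25007 - 1*(-36959/4884) = -25007 + 36959/4884 = -122097229/4884 ≈ -24999.)
√(q + M) = √(288 - 122097229/4884) = √(-120690637/4884) = I*√147363267777/2442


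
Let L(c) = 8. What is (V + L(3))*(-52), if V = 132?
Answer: -7280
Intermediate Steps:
(V + L(3))*(-52) = (132 + 8)*(-52) = 140*(-52) = -7280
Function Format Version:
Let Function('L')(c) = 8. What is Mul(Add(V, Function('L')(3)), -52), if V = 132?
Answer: -7280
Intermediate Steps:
Mul(Add(V, Function('L')(3)), -52) = Mul(Add(132, 8), -52) = Mul(140, -52) = -7280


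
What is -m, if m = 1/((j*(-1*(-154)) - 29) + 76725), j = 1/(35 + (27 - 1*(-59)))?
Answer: -11/843670 ≈ -1.3038e-5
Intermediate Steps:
j = 1/121 (j = 1/(35 + (27 + 59)) = 1/(35 + 86) = 1/121 ≈ 0.0082645)
m = 11/843670 (m = 1/(((-1*(-154))/121 - 29) + 76725) = 1/(((1/121)*154 - 29) + 76725) = 1/((14/11 - 29) + 76725) = 1/(-305/11 + 76725) = 1/(843670/11) = 11/843670 ≈ 1.3038e-5)
-m = -1*11/843670 = -11/843670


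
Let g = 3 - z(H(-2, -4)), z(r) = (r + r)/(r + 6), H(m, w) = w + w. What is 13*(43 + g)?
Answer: 494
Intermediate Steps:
H(m, w) = 2*w
z(r) = 2*r/(6 + r) (z(r) = (2*r)/(6 + r) = 2*r/(6 + r))
g = -5 (g = 3 - 2*2*(-4)/(6 + 2*(-4)) = 3 - 2*(-8)/(6 - 8) = 3 - 2*(-8)/(-2) = 3 - 2*(-8)*(-1)/2 = 3 - 1*8 = 3 - 8 = -5)
13*(43 + g) = 13*(43 - 5) = 13*38 = 494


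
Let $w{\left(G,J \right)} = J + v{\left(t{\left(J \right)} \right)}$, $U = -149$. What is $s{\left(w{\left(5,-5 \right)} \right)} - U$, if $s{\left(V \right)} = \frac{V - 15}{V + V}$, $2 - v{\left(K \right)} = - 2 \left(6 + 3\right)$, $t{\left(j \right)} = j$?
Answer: $149$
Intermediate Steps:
$v{\left(K \right)} = 20$ ($v{\left(K \right)} = 2 - - 2 \left(6 + 3\right) = 2 - \left(-2\right) 9 = 2 - -18 = 2 + 18 = 20$)
$w{\left(G,J \right)} = 20 + J$ ($w{\left(G,J \right)} = J + 20 = 20 + J$)
$s{\left(V \right)} = \frac{-15 + V}{2 V}$
$s{\left(w{\left(5,-5 \right)} \right)} - U = \frac{-15 + \left(20 - 5\right)}{2 \left(20 - 5\right)} - -149 = \frac{-15 + 15}{2 \cdot 15} + 149 = \frac{1}{2} \cdot \frac{1}{15} \cdot 0 + 149 = 0 + 149 = 149$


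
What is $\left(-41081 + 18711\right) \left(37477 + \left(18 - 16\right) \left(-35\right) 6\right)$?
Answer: $-828965090$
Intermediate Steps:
$\left(-41081 + 18711\right) \left(37477 + \left(18 - 16\right) \left(-35\right) 6\right) = - 22370 \left(37477 + \left(18 - 16\right) \left(-35\right) 6\right) = - 22370 \left(37477 + 2 \left(-35\right) 6\right) = - 22370 \left(37477 - 420\right) = \left(-22370\right) 37057 = -828965090$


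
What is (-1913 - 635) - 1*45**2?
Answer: -4573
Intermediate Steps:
(-1913 - 635) - 1*45**2 = -2548 - 1*2025 = -2548 - 2025 = -4573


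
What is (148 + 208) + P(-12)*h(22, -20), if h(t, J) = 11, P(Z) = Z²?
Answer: 1940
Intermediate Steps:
(148 + 208) + P(-12)*h(22, -20) = (148 + 208) + (-12)²*11 = 356 + 144*11 = 356 + 1584 = 1940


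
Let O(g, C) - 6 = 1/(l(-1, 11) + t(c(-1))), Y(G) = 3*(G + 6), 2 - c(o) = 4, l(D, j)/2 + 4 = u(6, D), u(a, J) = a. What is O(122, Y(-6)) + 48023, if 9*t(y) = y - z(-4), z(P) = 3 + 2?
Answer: 1392850/29 ≈ 48029.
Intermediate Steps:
z(P) = 5
l(D, j) = 4 (l(D, j) = -8 + 2*6 = -8 + 12 = 4)
c(o) = -2 (c(o) = 2 - 1*4 = 2 - 4 = -2)
t(y) = -5/9 + y/9 (t(y) = (y - 1*5)/9 = (y - 5)/9 = (-5 + y)/9 = -5/9 + y/9)
Y(G) = 18 + 3*G (Y(G) = 3*(6 + G) = 18 + 3*G)
O(g, C) = 183/29 (O(g, C) = 6 + 1/(4 + (-5/9 + (⅑)*(-2))) = 6 + 1/(4 + (-5/9 - 2/9)) = 6 + 1/(4 - 7/9) = 6 + 1/(29/9) = 6 + 9/29 = 183/29)
O(122, Y(-6)) + 48023 = 183/29 + 48023 = 1392850/29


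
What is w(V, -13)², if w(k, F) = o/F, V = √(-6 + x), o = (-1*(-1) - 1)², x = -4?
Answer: 0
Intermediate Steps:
o = 0 (o = (1 - 1)² = 0² = 0)
V = I*√10 (V = √(-6 - 4) = √(-10) = I*√10 ≈ 3.1623*I)
w(k, F) = 0 (w(k, F) = 0/F = 0)
w(V, -13)² = 0² = 0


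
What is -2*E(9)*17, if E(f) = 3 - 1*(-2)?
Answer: -170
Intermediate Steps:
E(f) = 5 (E(f) = 3 + 2 = 5)
-2*E(9)*17 = -2*5*17 = -10*17 = -170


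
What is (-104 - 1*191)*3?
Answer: -885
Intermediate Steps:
(-104 - 1*191)*3 = (-104 - 191)*3 = -295*3 = -885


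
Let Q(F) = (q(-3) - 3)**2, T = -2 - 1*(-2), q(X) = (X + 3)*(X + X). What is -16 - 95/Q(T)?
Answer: -239/9 ≈ -26.556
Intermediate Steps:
q(X) = 2*X*(3 + X) (q(X) = (3 + X)*(2*X) = 2*X*(3 + X))
T = 0 (T = -2 + 2 = 0)
Q(F) = 9 (Q(F) = (2*(-3)*(3 - 3) - 3)**2 = (2*(-3)*0 - 3)**2 = (0 - 3)**2 = (-3)**2 = 9)
-16 - 95/Q(T) = -16 - 95/9 = -239/9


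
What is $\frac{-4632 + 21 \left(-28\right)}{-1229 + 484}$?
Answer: $\frac{1044}{149} \approx 7.0067$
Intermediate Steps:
$\frac{-4632 + 21 \left(-28\right)}{-1229 + 484} = \frac{-4632 - 588}{-745} = \left(-5220\right) \left(- \frac{1}{745}\right) = \frac{1044}{149}$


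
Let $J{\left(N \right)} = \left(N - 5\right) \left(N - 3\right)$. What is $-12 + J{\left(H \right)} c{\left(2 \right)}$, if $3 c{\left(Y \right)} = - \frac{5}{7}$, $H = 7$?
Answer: $- \frac{292}{21} \approx -13.905$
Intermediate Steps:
$J{\left(N \right)} = \left(-5 + N\right) \left(-3 + N\right)$
$c{\left(Y \right)} = - \frac{5}{21}$ ($c{\left(Y \right)} = \frac{\left(-5\right) \frac{1}{7}}{3} = \frac{1}{3} \left(- \frac{5}{7}\right) = - \frac{5}{21}$)
$-12 + J{\left(H \right)} c{\left(2 \right)} = -12 + \left(15 + 7^{2} - 56\right) \left(- \frac{5}{21}\right) = -12 + \left(15 + 49 - 56\right) \left(- \frac{5}{21}\right) = -12 + 8 \left(- \frac{5}{21}\right) = -12 - \frac{40}{21} = - \frac{292}{21}$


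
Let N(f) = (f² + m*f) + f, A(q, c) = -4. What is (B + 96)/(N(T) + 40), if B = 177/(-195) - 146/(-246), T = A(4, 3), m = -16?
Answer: 191252/231855 ≈ 0.82488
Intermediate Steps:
T = -4
B = -2512/7995 (B = 177*(-1/195) - 146*(-1/246) = -59/65 + 73/123 = -2512/7995 ≈ -0.31420)
N(f) = f² - 15*f (N(f) = (f² - 16*f) + f = f² - 15*f)
(B + 96)/(N(T) + 40) = (-2512/7995 + 96)/(-4*(-15 - 4) + 40) = 765008/(7995*(-4*(-19) + 40)) = 765008/(7995*(76 + 40)) = (765008/7995)/116 = (765008/7995)*(1/116) = 191252/231855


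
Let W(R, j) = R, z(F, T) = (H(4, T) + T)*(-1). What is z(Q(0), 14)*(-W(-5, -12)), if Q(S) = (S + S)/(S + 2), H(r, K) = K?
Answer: -140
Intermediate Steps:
Q(S) = 2*S/(2 + S) (Q(S) = (2*S)/(2 + S) = 2*S/(2 + S))
z(F, T) = -2*T (z(F, T) = (T + T)*(-1) = (2*T)*(-1) = -2*T)
z(Q(0), 14)*(-W(-5, -12)) = (-2*14)*(-1*(-5)) = -28*5 = -140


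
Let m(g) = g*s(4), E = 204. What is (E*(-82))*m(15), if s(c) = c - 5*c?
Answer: 4014720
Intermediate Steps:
s(c) = -4*c
m(g) = -16*g (m(g) = g*(-4*4) = g*(-16) = -16*g)
(E*(-82))*m(15) = (204*(-82))*(-16*15) = -16728*(-240) = 4014720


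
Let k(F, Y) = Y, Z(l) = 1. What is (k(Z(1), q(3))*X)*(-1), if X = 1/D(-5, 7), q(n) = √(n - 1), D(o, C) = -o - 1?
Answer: -√2/4 ≈ -0.35355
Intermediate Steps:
D(o, C) = -1 - o
q(n) = √(-1 + n)
X = ¼ (X = 1/(-1 - 1*(-5)) = 1/(-1 + 5) = 1/4 = ¼ ≈ 0.25000)
(k(Z(1), q(3))*X)*(-1) = (√(-1 + 3)*(¼))*(-1) = (√2*(¼))*(-1) = (√2/4)*(-1) = -√2/4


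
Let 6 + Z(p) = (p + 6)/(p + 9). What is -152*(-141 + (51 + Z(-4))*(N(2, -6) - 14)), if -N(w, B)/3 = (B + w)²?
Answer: 2246408/5 ≈ 4.4928e+5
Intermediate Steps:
N(w, B) = -3*(B + w)²
Z(p) = -6 + (6 + p)/(9 + p) (Z(p) = -6 + (p + 6)/(p + 9) = -6 + (6 + p)/(9 + p))
-152*(-141 + (51 + Z(-4))*(N(2, -6) - 14)) = -152*(-141 + (51 + (-48 - 5*(-4))/(9 - 4))*(-3*(-6 + 2)² - 14)) = -152*(-141 + (51 + (-48 + 20)/5)*(-3*(-4)² - 14)) = -152*(-141 + (51 + (⅕)*(-28))*(-3*16 - 14)) = -152*(-141 + (51 - 28/5)*(-48 - 14)) = -152*(-141 + (227/5)*(-62)) = -152*(-141 - 14074/5) = -152*(-14779/5) = 2246408/5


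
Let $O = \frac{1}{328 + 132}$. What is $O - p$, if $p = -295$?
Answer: $\frac{135701}{460} \approx 295.0$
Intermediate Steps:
$O = \frac{1}{460} \approx 0.0021739$
$O - p = \frac{1}{460} - -295 = \frac{1}{460} + 295 = \frac{135701}{460}$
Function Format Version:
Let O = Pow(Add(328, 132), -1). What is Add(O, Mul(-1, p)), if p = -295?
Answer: Rational(135701, 460) ≈ 295.00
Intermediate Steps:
O = Rational(1, 460) (O = Pow(460, -1) = Rational(1, 460) ≈ 0.0021739)
Add(O, Mul(-1, p)) = Add(Rational(1, 460), Mul(-1, -295)) = Add(Rational(1, 460), 295) = Rational(135701, 460)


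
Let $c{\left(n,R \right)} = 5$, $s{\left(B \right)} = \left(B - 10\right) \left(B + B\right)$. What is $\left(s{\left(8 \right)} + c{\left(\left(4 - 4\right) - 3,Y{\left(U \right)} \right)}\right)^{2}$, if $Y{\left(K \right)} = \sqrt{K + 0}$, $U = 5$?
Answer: $729$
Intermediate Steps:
$Y{\left(K \right)} = \sqrt{K}$
$s{\left(B \right)} = 2 B \left(-10 + B\right)$ ($s{\left(B \right)} = \left(-10 + B\right) 2 B = 2 B \left(-10 + B\right)$)
$\left(s{\left(8 \right)} + c{\left(\left(4 - 4\right) - 3,Y{\left(U \right)} \right)}\right)^{2} = \left(2 \cdot 8 \left(-10 + 8\right) + 5\right)^{2} = \left(2 \cdot 8 \left(-2\right) + 5\right)^{2} = \left(-32 + 5\right)^{2} = \left(-27\right)^{2} = 729$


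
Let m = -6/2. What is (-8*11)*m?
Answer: 264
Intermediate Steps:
m = -3 (m = -6*1/2 = -3)
(-8*11)*m = -8*11*(-3) = -88*(-3) = 264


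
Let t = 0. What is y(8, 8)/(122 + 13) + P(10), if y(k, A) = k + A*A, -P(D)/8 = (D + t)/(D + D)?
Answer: -52/15 ≈ -3.4667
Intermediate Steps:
P(D) = -4 (P(D) = -8*(D + 0)/(D + D) = -8*D/(2*D) = -8*D*1/(2*D) = -8*½ = -4)
y(k, A) = k + A²
y(8, 8)/(122 + 13) + P(10) = (8 + 8²)/(122 + 13) - 4 = (8 + 64)/135 - 4 = 72*(1/135) - 4 = 8/15 - 4 = -52/15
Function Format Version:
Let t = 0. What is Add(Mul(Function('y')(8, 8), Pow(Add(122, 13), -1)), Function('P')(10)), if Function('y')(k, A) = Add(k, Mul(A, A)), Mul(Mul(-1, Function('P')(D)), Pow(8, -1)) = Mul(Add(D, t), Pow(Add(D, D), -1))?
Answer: Rational(-52, 15) ≈ -3.4667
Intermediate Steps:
Function('P')(D) = -4 (Function('P')(D) = Mul(-8, Mul(Add(D, 0), Pow(Add(D, D), -1))) = Mul(-8, Mul(D, Pow(Mul(2, D), -1))) = Mul(-8, Mul(D, Mul(Rational(1, 2), Pow(D, -1)))) = Mul(-8, Rational(1, 2)) = -4)
Function('y')(k, A) = Add(k, Pow(A, 2))
Add(Mul(Function('y')(8, 8), Pow(Add(122, 13), -1)), Function('P')(10)) = Add(Mul(Add(8, Pow(8, 2)), Pow(Add(122, 13), -1)), -4) = Add(Mul(Add(8, 64), Pow(135, -1)), -4) = Add(Mul(72, Rational(1, 135)), -4) = Add(Rational(8, 15), -4) = Rational(-52, 15)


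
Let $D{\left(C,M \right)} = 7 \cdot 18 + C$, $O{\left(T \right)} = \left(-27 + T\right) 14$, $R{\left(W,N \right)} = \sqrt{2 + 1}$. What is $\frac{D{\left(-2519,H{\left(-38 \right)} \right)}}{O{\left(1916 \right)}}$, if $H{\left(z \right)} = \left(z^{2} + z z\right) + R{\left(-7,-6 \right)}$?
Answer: $- \frac{2393}{26446} \approx -0.090486$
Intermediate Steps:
$R{\left(W,N \right)} = \sqrt{3}$
$H{\left(z \right)} = \sqrt{3} + 2 z^{2}$ ($H{\left(z \right)} = \left(z^{2} + z z\right) + \sqrt{3} = \left(z^{2} + z^{2}\right) + \sqrt{3} = 2 z^{2} + \sqrt{3} = \sqrt{3} + 2 z^{2}$)
$O{\left(T \right)} = -378 + 14 T$
$D{\left(C,M \right)} = 126 + C$
$\frac{D{\left(-2519,H{\left(-38 \right)} \right)}}{O{\left(1916 \right)}} = \frac{126 - 2519}{-378 + 14 \cdot 1916} = - \frac{2393}{-378 + 26824} = - \frac{2393}{26446}$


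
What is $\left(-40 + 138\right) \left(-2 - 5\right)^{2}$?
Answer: $4802$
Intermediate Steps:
$\left(-40 + 138\right) \left(-2 - 5\right)^{2} = 98 \left(-7\right)^{2} = 98 \cdot 49 = 4802$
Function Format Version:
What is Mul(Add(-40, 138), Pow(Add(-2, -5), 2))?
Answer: 4802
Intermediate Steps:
Mul(Add(-40, 138), Pow(Add(-2, -5), 2)) = Mul(98, Pow(-7, 2)) = Mul(98, 49) = 4802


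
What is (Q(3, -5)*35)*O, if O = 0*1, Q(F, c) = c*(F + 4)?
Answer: 0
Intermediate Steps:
Q(F, c) = c*(4 + F)
O = 0
(Q(3, -5)*35)*O = (-5*(4 + 3)*35)*0 = (-5*7*35)*0 = -35*35*0 = -1225*0 = 0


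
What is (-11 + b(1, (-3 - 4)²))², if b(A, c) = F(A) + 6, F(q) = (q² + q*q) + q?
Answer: 4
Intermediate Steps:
F(q) = q + 2*q² (F(q) = (q² + q²) + q = 2*q² + q = q + 2*q²)
b(A, c) = 6 + A*(1 + 2*A) (b(A, c) = A*(1 + 2*A) + 6 = 6 + A*(1 + 2*A))
(-11 + b(1, (-3 - 4)²))² = (-11 + (6 + 1*(1 + 2*1)))² = (-11 + (6 + 1*(1 + 2)))² = (-11 + (6 + 1*3))² = (-11 + (6 + 3))² = (-11 + 9)² = (-2)² = 4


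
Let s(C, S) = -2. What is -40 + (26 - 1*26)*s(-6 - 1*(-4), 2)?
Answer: -40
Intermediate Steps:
-40 + (26 - 1*26)*s(-6 - 1*(-4), 2) = -40 + (26 - 1*26)*(-2) = -40 + (26 - 26)*(-2) = -40 + 0*(-2) = -40 + 0 = -40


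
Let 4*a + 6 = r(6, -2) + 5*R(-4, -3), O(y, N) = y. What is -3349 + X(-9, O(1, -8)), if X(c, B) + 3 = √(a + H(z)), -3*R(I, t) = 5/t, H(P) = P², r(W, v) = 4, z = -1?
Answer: -3352 + √43/6 ≈ -3350.9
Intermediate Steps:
R(I, t) = -5/(3*t)
a = 7/36 (a = -3/2 + (4 + 5*(-5/3/(-3)))/4 = -3/2 + (4 + 5*(-5/3*(-⅓)))/4 = -3/2 + (4 + 5*(5/9))/4 = -3/2 + (4 + 25/9)/4 = -3/2 + (¼)*(61/9) = -3/2 + 61/36 = 7/36 ≈ 0.19444)
X(c, B) = -3 + √43/6 (X(c, B) = -3 + √(7/36 + (-1)²) = -3 + √(7/36 + 1) = -3 + √(43/36) = -3 + √43/6)
-3349 + X(-9, O(1, -8)) = -3349 + (-3 + √43/6) = -3352 + √43/6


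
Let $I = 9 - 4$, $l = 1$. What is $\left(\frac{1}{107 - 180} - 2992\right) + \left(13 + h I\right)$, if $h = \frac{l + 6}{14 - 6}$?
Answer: $- \frac{1737189}{584} \approx -2974.6$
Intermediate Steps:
$I = 5$ ($I = 9 - 4 = 5$)
$h = \frac{7}{8}$ ($h = \frac{1 + 6}{14 - 6} = \frac{7}{8} \approx 0.875$)
$\left(\frac{1}{107 - 180} - 2992\right) + \left(13 + h I\right) = \left(\frac{1}{107 - 180} - 2992\right) + \left(13 + \frac{7}{8} \cdot 5\right) = \left(\frac{1}{-73} - 2992\right) + \left(13 + \frac{35}{8}\right) = \left(- \frac{1}{73} - 2992\right) + \frac{139}{8} = - \frac{218417}{73} + \frac{139}{8} = - \frac{1737189}{584}$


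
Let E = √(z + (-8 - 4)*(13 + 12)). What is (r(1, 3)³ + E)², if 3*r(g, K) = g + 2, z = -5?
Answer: (1 + I*√305)² ≈ -304.0 + 34.928*I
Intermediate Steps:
r(g, K) = ⅔ + g/3 (r(g, K) = (g + 2)/3 = (2 + g)/3 = ⅔ + g/3)
E = I*√305 (E = √(-5 + (-8 - 4)*(13 + 12)) = √(-5 - 12*25) = √(-5 - 300) = √(-305) = I*√305 ≈ 17.464*I)
(r(1, 3)³ + E)² = ((⅔ + (⅓)*1)³ + I*√305)² = ((⅔ + ⅓)³ + I*√305)² = (1³ + I*√305)² = (1 + I*√305)²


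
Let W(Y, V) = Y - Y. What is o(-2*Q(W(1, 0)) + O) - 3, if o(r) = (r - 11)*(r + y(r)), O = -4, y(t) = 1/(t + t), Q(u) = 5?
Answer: 9741/28 ≈ 347.89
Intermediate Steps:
W(Y, V) = 0
y(t) = 1/(2*t)
o(r) = (-11 + r)*(r + 1/(2*r)) (o(r) = (r - 11)*(r + 1/(2*r)) = (-11 + r)*(r + 1/(2*r)))
o(-2*Q(W(1, 0)) + O) - 3 = (½ + (-2*5 - 4)² - 11*(-2*5 - 4) - 11/(2*(-2*5 - 4))) - 3 = (½ + (-10 - 4)² - 11*(-10 - 4) - 11/(2*(-10 - 4))) - 3 = (½ + (-14)² - 11*(-14) - 11/2/(-14)) - 3 = (½ + 196 + 154 - 11/2*(-1/14)) - 3 = (½ + 196 + 154 + 11/28) - 3 = 9825/28 - 3 = 9741/28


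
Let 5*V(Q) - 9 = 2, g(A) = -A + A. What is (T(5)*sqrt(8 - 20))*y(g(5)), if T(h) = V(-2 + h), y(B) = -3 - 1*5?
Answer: -176*I*sqrt(3)/5 ≈ -60.968*I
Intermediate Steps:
g(A) = 0
y(B) = -8 (y(B) = -3 - 5 = -8)
V(Q) = 11/5 (V(Q) = 9/5 + (1/5)*2 = 9/5 + 2/5 = 11/5)
T(h) = 11/5
(T(5)*sqrt(8 - 20))*y(g(5)) = (11*sqrt(8 - 20)/5)*(-8) = (11*sqrt(-12)/5)*(-8) = (11*(2*I*sqrt(3))/5)*(-8) = (22*I*sqrt(3)/5)*(-8) = -176*I*sqrt(3)/5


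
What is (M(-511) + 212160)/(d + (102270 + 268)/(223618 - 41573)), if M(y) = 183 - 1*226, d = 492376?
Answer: 38614839265/89634691458 ≈ 0.43080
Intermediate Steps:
M(y) = -43 (M(y) = 183 - 226 = -43)
(M(-511) + 212160)/(d + (102270 + 268)/(223618 - 41573)) = (-43 + 212160)/(492376 + (102270 + 268)/(223618 - 41573)) = 212117/(492376 + 102538/182045) = 212117/(89634691458/182045) = 212117*(182045/89634691458) = 38614839265/89634691458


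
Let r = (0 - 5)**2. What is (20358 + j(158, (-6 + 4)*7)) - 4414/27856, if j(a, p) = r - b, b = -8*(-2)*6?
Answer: 282555129/13928 ≈ 20287.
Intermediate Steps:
b = 96 (b = -2*(-8)*6 = 16*6 = 96)
r = 25 (r = (-5)**2 = 25)
j(a, p) = -71 (j(a, p) = 25 - 1*96 = 25 - 96 = -71)
(20358 + j(158, (-6 + 4)*7)) - 4414/27856 = (20358 - 71) - 4414/27856 = 20287 - 4414*1/27856 = 20287 - 2207/13928 = 282555129/13928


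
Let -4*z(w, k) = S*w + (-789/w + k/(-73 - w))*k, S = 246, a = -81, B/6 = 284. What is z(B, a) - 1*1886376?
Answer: -8039080455951/4037344 ≈ -1.9912e+6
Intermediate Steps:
B = 1704 (B = 6*284 = 1704)
z(w, k) = -123*w/2 - k*(-789/w + k/(-73 - w))/4 (z(w, k) = -(246*w + (-789/w + k/(-73 - w))*k)/4 = -(246*w + k*(-789/w + k/(-73 - w)))/4 = -123*w/2 - k*(-789/w + k/(-73 - w))/4)
z(B, a) - 1*1886376 = (¼)*(-17958*1704² - 246*1704³ + 57597*(-81) + 1704*(-81)² + 789*(-81)*1704)/(1704*(73 + 1704)) - 1*1886376 = (¼)*(1/1704)*(-17958*2903616 - 246*4947761664 - 4665357 + 1704*6561 - 108900936)/1777 - 1886376 = (¼)*(1/1704)*(1/1777)*(-52143136128 - 1217149369344 - 4665357 + 11179944 - 108900936) - 1886376 = (¼)*(1/1704)*(1/1777)*(-1269394891821) - 1886376 = -423131630607/4037344 - 1886376 = -8039080455951/4037344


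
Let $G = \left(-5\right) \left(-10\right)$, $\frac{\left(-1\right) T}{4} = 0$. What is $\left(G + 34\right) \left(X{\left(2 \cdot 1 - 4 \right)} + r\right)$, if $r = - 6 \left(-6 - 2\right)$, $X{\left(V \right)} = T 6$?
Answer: $4032$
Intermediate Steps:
$T = 0$ ($T = \left(-4\right) 0 = 0$)
$X{\left(V \right)} = 0$ ($X{\left(V \right)} = 0 \cdot 6 = 0$)
$G = 50$
$r = 48$ ($r = \left(-6\right) \left(-8\right) = 48$)
$\left(G + 34\right) \left(X{\left(2 \cdot 1 - 4 \right)} + r\right) = \left(50 + 34\right) \left(0 + 48\right) = 84 \cdot 48 = 4032$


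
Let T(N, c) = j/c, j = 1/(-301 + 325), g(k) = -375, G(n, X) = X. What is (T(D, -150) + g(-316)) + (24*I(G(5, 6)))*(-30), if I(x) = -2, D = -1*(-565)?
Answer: 3833999/3600 ≈ 1065.0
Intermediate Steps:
D = 565
j = 1/24 ≈ 0.041667
T(N, c) = 1/(24*c)
(T(D, -150) + g(-316)) + (24*I(G(5, 6)))*(-30) = ((1/24)/(-150) - 375) + (24*(-2))*(-30) = ((1/24)*(-1/150) - 375) - 48*(-30) = (-1/3600 - 375) + 1440 = -1350001/3600 + 1440 = 3833999/3600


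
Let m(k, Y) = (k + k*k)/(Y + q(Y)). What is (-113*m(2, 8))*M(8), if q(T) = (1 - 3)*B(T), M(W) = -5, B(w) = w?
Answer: -1695/4 ≈ -423.75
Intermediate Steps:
q(T) = -2*T (q(T) = (1 - 3)*T = -2*T)
m(k, Y) = -(k + k²)/Y (m(k, Y) = (k + k*k)/(Y - 2*Y) = (k + k²)/((-Y)) = (k + k²)*(-1/Y) = -(k + k²)/Y)
(-113*m(2, 8))*M(8) = -(-113)*2*(1 + 2)/8*(-5) = -(-113)*2*3/8*(-5) = -113*(-¾)*(-5) = (339/4)*(-5) = -1695/4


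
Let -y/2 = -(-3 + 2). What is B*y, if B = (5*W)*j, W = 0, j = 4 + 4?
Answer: 0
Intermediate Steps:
j = 8
B = 0 (B = (5*0)*8 = 0*8 = 0)
y = -2 (y = -(-2)*(-3 + 2) = -(-2)*(-1) = -2*1 = -2)
B*y = 0*(-2) = 0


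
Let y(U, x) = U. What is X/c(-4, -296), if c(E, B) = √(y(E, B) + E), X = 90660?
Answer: -22665*I*√2 ≈ -32053.0*I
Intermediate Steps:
c(E, B) = √2*√E (c(E, B) = √(E + E) = √(2*E) = √2*√E)
X/c(-4, -296) = 90660/((√2*√(-4))) = 90660/((√2*(2*I))) = 90660/((2*I*√2)) = 90660*(-I*√2/4) = -22665*I*√2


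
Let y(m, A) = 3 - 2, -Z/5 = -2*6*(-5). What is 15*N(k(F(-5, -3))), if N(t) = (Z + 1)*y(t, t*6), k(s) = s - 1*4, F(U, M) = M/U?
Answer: -4485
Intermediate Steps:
Z = -300 (Z = -5*(-2*6)*(-5) = -(-60)*(-5) = -5*60 = -300)
y(m, A) = 1
k(s) = -4 + s (k(s) = s - 4 = -4 + s)
N(t) = -299 (N(t) = (-300 + 1)*1 = -299*1 = -299)
15*N(k(F(-5, -3))) = 15*(-299) = -4485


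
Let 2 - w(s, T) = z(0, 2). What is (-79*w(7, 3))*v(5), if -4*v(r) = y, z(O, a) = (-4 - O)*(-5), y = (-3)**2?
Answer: -6399/2 ≈ -3199.5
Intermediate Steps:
y = 9
z(O, a) = 20 + 5*O
v(r) = -9/4 (v(r) = -1/4*9 = -9/4)
w(s, T) = -18 (w(s, T) = 2 - (20 + 5*0) = 2 - (20 + 0) = 2 - 1*20 = 2 - 20 = -18)
(-79*w(7, 3))*v(5) = -79*(-18)*(-9/4) = 1422*(-9/4) = -6399/2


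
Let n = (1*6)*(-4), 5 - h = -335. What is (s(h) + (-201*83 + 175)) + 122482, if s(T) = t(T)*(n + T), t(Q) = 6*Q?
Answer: 750614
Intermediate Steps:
h = 340 (h = 5 - 1*(-335) = 5 + 335 = 340)
n = -24 (n = 6*(-4) = -24)
s(T) = 6*T*(-24 + T) (s(T) = (6*T)*(-24 + T) = 6*T*(-24 + T))
(s(h) + (-201*83 + 175)) + 122482 = (6*340*(-24 + 340) + (-201*83 + 175)) + 122482 = (6*340*316 + (-16683 + 175)) + 122482 = (644640 - 16508) + 122482 = 628132 + 122482 = 750614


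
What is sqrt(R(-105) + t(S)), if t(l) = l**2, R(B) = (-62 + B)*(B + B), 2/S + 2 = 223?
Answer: sqrt(1712853874)/221 ≈ 187.27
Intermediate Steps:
S = 2/221 (S = 2/(-2 + 223) = 2/221 ≈ 0.0090498)
R(B) = 2*B*(-62 + B) (R(B) = (-62 + B)*(2*B) = 2*B*(-62 + B))
sqrt(R(-105) + t(S)) = sqrt(2*(-105)*(-62 - 105) + (2/221)**2) = sqrt(2*(-105)*(-167) + 4/48841) = sqrt(35070 + 4/48841) = sqrt(1712853874/48841) = sqrt(1712853874)/221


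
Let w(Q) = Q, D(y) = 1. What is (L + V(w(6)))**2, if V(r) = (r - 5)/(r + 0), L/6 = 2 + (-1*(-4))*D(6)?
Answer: 47089/36 ≈ 1308.0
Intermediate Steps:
L = 36 (L = 6*(2 - 1*(-4)*1) = 6*(2 + 4*1) = 6*(2 + 4) = 6*6 = 36)
V(r) = (-5 + r)/r
(L + V(w(6)))**2 = (36 + (-5 + 6)/6)**2 = (36 + (1/6)*1)**2 = (36 + 1/6)**2 = (217/6)**2 = 47089/36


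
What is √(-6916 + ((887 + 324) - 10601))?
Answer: I*√16306 ≈ 127.69*I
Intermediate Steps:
√(-6916 + ((887 + 324) - 10601)) = √(-6916 + (1211 - 10601)) = √(-6916 - 9390) = √(-16306) = I*√16306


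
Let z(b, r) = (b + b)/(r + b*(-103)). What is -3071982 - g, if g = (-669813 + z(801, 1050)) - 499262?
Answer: -51665827423/27151 ≈ -1.9029e+6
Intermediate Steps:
z(b, r) = 2*b/(r - 103*b) (z(b, r) = (2*b)/(r - 103*b) = 2*b/(r - 103*b))
g = -31741555859/27151 (g = (-669813 + 2*801/(1050 - 103*801)) - 499262 = (-669813 + 2*801/(1050 - 82503)) - 499262 = (-669813 + 2*801/(-81453)) - 499262 = (-669813 + 2*801*(-1/81453)) - 499262 = (-669813 - 534/27151) - 499262 = -18186093297/27151 - 499262 = -31741555859/27151 ≈ -1.1691e+6)
-3071982 - g = -3071982 - 1*(-31741555859/27151) = -3071982 + 31741555859/27151 = -51665827423/27151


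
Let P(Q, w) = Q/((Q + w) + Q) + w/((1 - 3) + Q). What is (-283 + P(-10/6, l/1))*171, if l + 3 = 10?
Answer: -536769/11 ≈ -48797.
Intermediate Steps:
l = 7 (l = -3 + 10 = 7)
P(Q, w) = Q/(w + 2*Q) + w/(-2 + Q)
(-283 + P(-10/6, l/1))*171 = (-283 + ((-10/6)² + (7/1)² - (-20)/6 + 2*(-10/6)*(7/1))/(-(-40)/6 - 14/1 + 2*(-10/6)² + (-10/6)*(7/1)))*171 = (-283 + ((-10*⅙)² + (7*1)² - (-20)/6 + 2*(-10*⅙)*(7*1))/(-(-40)/6 - 14 + 2*(-10*⅙)² + (-10*⅙)*(7*1)))*171 = (-283 + ((-5/3)² + 7² - 2*(-5/3) + 2*(-5/3)*7)/(-4*(-5/3) - 2*7 + 2*(-5/3)² - 5/3*7))*171 = (-283 + (25/9 + 49 + 10/3 - 70/3)/(20/3 - 14 + 2*(25/9) - 35/3))*171 = (-283 + (286/9)/(20/3 - 14 + 50/9 - 35/3))*171 = (-283 + (286/9)/(-121/9))*171 = (-283 - 9/121*286/9)*171 = (-283 - 26/11)*171 = -3139/11*171 = -536769/11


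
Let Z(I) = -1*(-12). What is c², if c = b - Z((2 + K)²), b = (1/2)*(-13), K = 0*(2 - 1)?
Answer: 1369/4 ≈ 342.25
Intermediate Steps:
K = 0 (K = 0*1 = 0)
Z(I) = 12
b = -13/2 (b = (1*(½))*(-13) = (½)*(-13) = -13/2 ≈ -6.5000)
c = -37/2 (c = -13/2 - 1*12 = -13/2 - 12 = -37/2 ≈ -18.500)
c² = (-37/2)² = 1369/4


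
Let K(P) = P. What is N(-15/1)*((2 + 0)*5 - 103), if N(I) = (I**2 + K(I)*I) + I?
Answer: -40455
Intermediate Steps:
N(I) = I + 2*I**2 (N(I) = (I**2 + I*I) + I = (I**2 + I**2) + I = 2*I**2 + I = I + 2*I**2)
N(-15/1)*((2 + 0)*5 - 103) = ((-15/1)*(1 + 2*(-15/1)))*((2 + 0)*5 - 103) = ((-15)*(1 + 2*(-15)))*(2*5 - 103) = ((-5*3)*(1 + 2*(-5*3)))*(10 - 103) = -15*(1 + 2*(-15))*(-93) = -15*(1 - 30)*(-93) = -15*(-29)*(-93) = 435*(-93) = -40455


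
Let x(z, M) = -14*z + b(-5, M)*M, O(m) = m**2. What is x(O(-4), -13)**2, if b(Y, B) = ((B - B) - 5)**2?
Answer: 301401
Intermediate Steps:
b(Y, B) = 25 (b(Y, B) = (0 - 5)**2 = (-5)**2 = 25)
x(z, M) = -14*z + 25*M
x(O(-4), -13)**2 = (-14*(-4)**2 + 25*(-13))**2 = (-14*16 - 325)**2 = (-224 - 325)**2 = (-549)**2 = 301401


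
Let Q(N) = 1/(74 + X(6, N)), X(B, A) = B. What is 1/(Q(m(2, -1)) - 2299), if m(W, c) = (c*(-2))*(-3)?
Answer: -80/183919 ≈ -0.00043497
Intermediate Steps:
m(W, c) = 6*c (m(W, c) = -2*c*(-3) = 6*c)
Q(N) = 1/80 (Q(N) = 1/(74 + 6) = 1/80)
1/(Q(m(2, -1)) - 2299) = 1/(1/80 - 2299) = 1/(-183919/80) = -80/183919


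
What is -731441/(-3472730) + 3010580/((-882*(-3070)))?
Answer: 621774176837/470162496510 ≈ 1.3225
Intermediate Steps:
-731441/(-3472730) + 3010580/((-882*(-3070))) = -731441*(-1/3472730) + 3010580/2707740 = 731441/3472730 + 3010580*(1/2707740) = 731441/3472730 + 150529/135387 = 621774176837/470162496510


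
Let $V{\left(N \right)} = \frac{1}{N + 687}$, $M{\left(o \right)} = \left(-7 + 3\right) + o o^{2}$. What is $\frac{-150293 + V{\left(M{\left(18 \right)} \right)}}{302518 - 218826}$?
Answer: $- \frac{69939921}{38946670} \approx -1.7958$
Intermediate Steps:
$M{\left(o \right)} = -4 + o^{3}$
$V{\left(N \right)} = \frac{1}{687 + N}$
$\frac{-150293 + V{\left(M{\left(18 \right)} \right)}}{302518 - 218826} = \frac{-150293 + \frac{1}{687 - \left(4 - 18^{3}\right)}}{302518 - 218826} = \frac{-150293 + \frac{1}{687 + \left(-4 + 5832\right)}}{83692} = \left(-150293 + \frac{1}{687 + 5828}\right) \frac{1}{83692} = \left(-150293 + \frac{1}{6515}\right) \frac{1}{83692} = \left(- \frac{979158894}{6515}\right) \frac{1}{83692} = - \frac{69939921}{38946670}$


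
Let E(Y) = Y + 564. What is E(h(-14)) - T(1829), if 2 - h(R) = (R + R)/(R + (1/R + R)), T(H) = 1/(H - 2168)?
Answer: 25091329/44409 ≈ 565.01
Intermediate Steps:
T(H) = 1/(-2168 + H)
h(R) = 2 - 2*R/(1/R + 2*R) (h(R) = 2 - (R + R)/(R + (1/R + R)) = 2 - 2*R/(R + (R + 1/R)) = 2 - 2*R/(1/R + 2*R))
E(Y) = 564 + Y
E(h(-14)) - T(1829) = (564 + 2*(1 + (-14)**2)/(1 + 2*(-14)**2)) - 1/(-2168 + 1829) = (564 + 2*(1 + 196)/(1 + 2*196)) - 1/(-339) = (564 + 2*197/(1 + 392)) - 1*(-1/339) = (564 + 2*197/393) + 1/339 = (564 + 2*(1/393)*197) + 1/339 = (564 + 394/393) + 1/339 = 222046/393 + 1/339 = 25091329/44409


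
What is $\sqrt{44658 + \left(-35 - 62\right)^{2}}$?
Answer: $\sqrt{54067} \approx 232.52$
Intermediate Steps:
$\sqrt{44658 + \left(-35 - 62\right)^{2}} = \sqrt{44658 + \left(-97\right)^{2}} = \sqrt{44658 + 9409} = \sqrt{54067}$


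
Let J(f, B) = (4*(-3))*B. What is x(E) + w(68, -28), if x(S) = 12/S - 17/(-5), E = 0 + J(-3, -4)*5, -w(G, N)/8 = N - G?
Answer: 15429/20 ≈ 771.45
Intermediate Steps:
J(f, B) = -12*B
w(G, N) = -8*N + 8*G (w(G, N) = -8*(N - G) = -8*N + 8*G)
E = 240 (E = 0 - 12*(-4)*5 = 0 + 48*5 = 0 + 240 = 240)
x(S) = 17/5 + 12/S (x(S) = 12/S - 17*(-1/5) = 12/S + 17/5 = 17/5 + 12/S)
x(E) + w(68, -28) = (17/5 + 12/240) + (-8*(-28) + 8*68) = (17/5 + 12*(1/240)) + (224 + 544) = (17/5 + 1/20) + 768 = 69/20 + 768 = 15429/20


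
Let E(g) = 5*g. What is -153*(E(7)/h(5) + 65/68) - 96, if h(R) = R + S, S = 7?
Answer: -1377/2 ≈ -688.50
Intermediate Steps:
h(R) = 7 + R (h(R) = R + 7 = 7 + R)
-153*(E(7)/h(5) + 65/68) - 96 = -153*((5*7)/(7 + 5) + 65/68) - 96 = -153*(35/12 + 65*(1/68)) - 96 = -153*(35*(1/12) + 65/68) - 96 = -153*(35/12 + 65/68) - 96 = -153*395/102 - 96 = -1185/2 - 96 = -1377/2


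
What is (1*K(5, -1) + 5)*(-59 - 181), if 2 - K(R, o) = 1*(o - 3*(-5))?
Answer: 1680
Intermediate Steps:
K(R, o) = -13 - o (K(R, o) = 2 - (o - 3*(-5)) = 2 - (o + 15) = 2 - (15 + o) = 2 + (-15 - o) = -13 - o)
(1*K(5, -1) + 5)*(-59 - 181) = (1*(-13 - 1*(-1)) + 5)*(-59 - 181) = (1*(-13 + 1) + 5)*(-240) = (1*(-12) + 5)*(-240) = (-12 + 5)*(-240) = -7*(-240) = 1680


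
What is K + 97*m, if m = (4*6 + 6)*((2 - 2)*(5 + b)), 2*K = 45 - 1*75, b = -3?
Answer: -15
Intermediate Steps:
K = -15 (K = (45 - 1*75)/2 = (45 - 75)/2 = (½)*(-30) = -15)
m = 0 (m = (4*6 + 6)*((2 - 2)*(5 - 3)) = (24 + 6)*(0*2) = 30*0 = 0)
K + 97*m = -15 + 97*0 = -15 + 0 = -15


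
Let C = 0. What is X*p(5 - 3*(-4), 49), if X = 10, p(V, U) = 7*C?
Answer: 0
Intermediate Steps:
p(V, U) = 0 (p(V, U) = 7*0 = 0)
X*p(5 - 3*(-4), 49) = 10*0 = 0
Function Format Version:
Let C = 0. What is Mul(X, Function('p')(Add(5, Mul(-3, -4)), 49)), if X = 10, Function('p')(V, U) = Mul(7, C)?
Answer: 0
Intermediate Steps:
Function('p')(V, U) = 0 (Function('p')(V, U) = Mul(7, 0) = 0)
Mul(X, Function('p')(Add(5, Mul(-3, -4)), 49)) = Mul(10, 0) = 0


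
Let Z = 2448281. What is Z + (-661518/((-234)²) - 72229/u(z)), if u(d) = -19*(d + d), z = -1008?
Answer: 1219119465679/497952 ≈ 2.4483e+6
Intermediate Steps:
u(d) = -38*d
Z + (-661518/((-234)²) - 72229/u(z)) = 2448281 + (-661518/((-234)²) - 72229/((-38*(-1008)))) = 2448281 + (-661518/54756 - 72229/38304) = 2448281 + (-661518*1/54756 - 72229*1/38304) = 2448281 + (-2827/234 - 72229/38304) = 2448281 - 6954833/497952 = 1219119465679/497952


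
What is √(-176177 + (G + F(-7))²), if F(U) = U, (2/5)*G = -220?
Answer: 2*√33518 ≈ 366.16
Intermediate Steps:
G = -550 (G = (5/2)*(-220) = -550)
√(-176177 + (G + F(-7))²) = √(-176177 + (-550 - 7)²) = √(-176177 + (-557)²) = √(-176177 + 310249) = √134072 = 2*√33518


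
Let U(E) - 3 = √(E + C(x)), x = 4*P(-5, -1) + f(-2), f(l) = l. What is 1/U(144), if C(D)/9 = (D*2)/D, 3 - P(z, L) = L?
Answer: -1/51 + √2/17 ≈ 0.063581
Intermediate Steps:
P(z, L) = 3 - L
x = 14 (x = 4*(3 - 1*(-1)) - 2 = 4*(3 + 1) - 2 = 4*4 - 2 = 16 - 2 = 14)
C(D) = 18 (C(D) = 9*((D*2)/D) = 9*((2*D)/D) = 9*2 = 18)
U(E) = 3 + √(18 + E) (U(E) = 3 + √(E + 18) = 3 + √(18 + E))
1/U(144) = 1/(3 + √(18 + 144)) = 1/(3 + √162) = 1/(3 + 9*√2)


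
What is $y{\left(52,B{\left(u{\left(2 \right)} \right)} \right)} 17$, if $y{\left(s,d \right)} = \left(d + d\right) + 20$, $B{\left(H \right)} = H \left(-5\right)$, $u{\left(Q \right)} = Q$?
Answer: $0$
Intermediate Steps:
$B{\left(H \right)} = - 5 H$
$y{\left(s,d \right)} = 20 + 2 d$ ($y{\left(s,d \right)} = 2 d + 20 = 20 + 2 d$)
$y{\left(52,B{\left(u{\left(2 \right)} \right)} \right)} 17 = \left(20 + 2 \left(\left(-5\right) 2\right)\right) 17 = \left(20 + 2 \left(-10\right)\right) 17 = \left(20 - 20\right) 17 = 0 \cdot 17 = 0$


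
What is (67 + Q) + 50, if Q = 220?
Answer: 337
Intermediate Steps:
(67 + Q) + 50 = (67 + 220) + 50 = 287 + 50 = 337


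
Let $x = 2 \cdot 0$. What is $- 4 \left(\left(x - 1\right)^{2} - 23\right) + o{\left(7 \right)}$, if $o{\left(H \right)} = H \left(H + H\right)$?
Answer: $186$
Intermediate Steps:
$x = 0$
$o{\left(H \right)} = 2 H^{2}$ ($o{\left(H \right)} = H 2 H = 2 H^{2}$)
$- 4 \left(\left(x - 1\right)^{2} - 23\right) + o{\left(7 \right)} = - 4 \left(\left(0 - 1\right)^{2} - 23\right) + 2 \cdot 7^{2} = - 4 \left(\left(-1\right)^{2} - 23\right) + 2 \cdot 49 = - 4 \left(1 - 23\right) + 98 = \left(-4\right) \left(-22\right) + 98 = 88 + 98 = 186$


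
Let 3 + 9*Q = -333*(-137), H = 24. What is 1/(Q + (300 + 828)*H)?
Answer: 3/96422 ≈ 3.1113e-5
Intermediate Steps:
Q = 15206/3 (Q = -1/3 + (-333*(-137))/9 = -1/3 + (1/9)*45621 = -1/3 + 5069 = 15206/3 ≈ 5068.7)
1/(Q + (300 + 828)*H) = 1/(15206/3 + (300 + 828)*24) = 1/(15206/3 + 1128*24) = 1/(15206/3 + 27072) = 1/(96422/3) = 3/96422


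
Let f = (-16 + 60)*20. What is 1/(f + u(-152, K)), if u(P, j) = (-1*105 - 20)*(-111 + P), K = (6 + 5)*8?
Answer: 1/33755 ≈ 2.9625e-5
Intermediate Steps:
K = 88 (K = 11*8 = 88)
u(P, j) = 13875 - 125*P (u(P, j) = (-105 - 20)*(-111 + P) = -125*(-111 + P) = 13875 - 125*P)
f = 880 (f = 44*20 = 880)
1/(f + u(-152, K)) = 1/(880 + (13875 - 125*(-152))) = 1/(880 + (13875 + 19000)) = 1/(880 + 32875) = 1/33755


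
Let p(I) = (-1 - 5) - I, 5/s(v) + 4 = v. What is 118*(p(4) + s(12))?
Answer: -4425/4 ≈ -1106.3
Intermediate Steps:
s(v) = 5/(-4 + v)
p(I) = -6 - I
118*(p(4) + s(12)) = 118*((-6 - 1*4) + 5/(-4 + 12)) = 118*((-6 - 4) + 5/8) = 118*(-10 + 5*(⅛)) = 118*(-10 + 5/8) = 118*(-75/8) = -4425/4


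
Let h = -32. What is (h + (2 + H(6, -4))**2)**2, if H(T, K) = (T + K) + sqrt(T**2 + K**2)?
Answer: 4624 + 1152*sqrt(13) ≈ 8777.6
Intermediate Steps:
H(T, K) = K + T + sqrt(K**2 + T**2) (H(T, K) = (K + T) + sqrt(K**2 + T**2) = K + T + sqrt(K**2 + T**2))
(h + (2 + H(6, -4))**2)**2 = (-32 + (2 + (-4 + 6 + sqrt((-4)**2 + 6**2)))**2)**2 = (-32 + (2 + (-4 + 6 + sqrt(16 + 36)))**2)**2 = (-32 + (2 + (-4 + 6 + sqrt(52)))**2)**2 = (-32 + (2 + (-4 + 6 + 2*sqrt(13)))**2)**2 = (-32 + (2 + (2 + 2*sqrt(13)))**2)**2 = (-32 + (4 + 2*sqrt(13))**2)**2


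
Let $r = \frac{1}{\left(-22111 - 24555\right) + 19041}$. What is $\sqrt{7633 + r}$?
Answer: $\frac{2 \sqrt{58250523630}}{5525} \approx 87.367$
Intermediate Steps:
$r = - \frac{1}{27625}$ ($r = \frac{1}{-46666 + 19041} = \frac{1}{-27625} = - \frac{1}{27625} \approx -3.6199 \cdot 10^{-5}$)
$\sqrt{7633 + r} = \sqrt{7633 - \frac{1}{27625}} = \sqrt{\frac{210861624}{27625}} = \frac{2 \sqrt{58250523630}}{5525}$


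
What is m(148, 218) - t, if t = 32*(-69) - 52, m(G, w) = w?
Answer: 2478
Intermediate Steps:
t = -2260 (t = -2208 - 52 = -2260)
m(148, 218) - t = 218 - 1*(-2260) = 218 + 2260 = 2478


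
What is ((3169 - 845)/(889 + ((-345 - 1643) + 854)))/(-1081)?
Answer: 332/37835 ≈ 0.0087749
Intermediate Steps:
((3169 - 845)/(889 + ((-345 - 1643) + 854)))/(-1081) = (2324/(889 + (-1988 + 854)))*(-1/1081) = (2324/(889 - 1134))*(-1/1081) = (2324/(-245))*(-1/1081) = (2324*(-1/245))*(-1/1081) = -332/35*(-1/1081) = 332/37835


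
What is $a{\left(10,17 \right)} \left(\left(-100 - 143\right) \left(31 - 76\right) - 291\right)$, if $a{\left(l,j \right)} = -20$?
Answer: $-212880$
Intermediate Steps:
$a{\left(10,17 \right)} \left(\left(-100 - 143\right) \left(31 - 76\right) - 291\right) = - 20 \left(\left(-100 - 143\right) \left(31 - 76\right) - 291\right) = - 20 \left(\left(-243\right) \left(-45\right) - 291\right) = - 20 \left(10935 - 291\right) = \left(-20\right) 10644 = -212880$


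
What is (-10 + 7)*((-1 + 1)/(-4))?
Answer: 0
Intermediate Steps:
(-10 + 7)*((-1 + 1)/(-4)) = -(-3)*0/4 = -3*0 = 0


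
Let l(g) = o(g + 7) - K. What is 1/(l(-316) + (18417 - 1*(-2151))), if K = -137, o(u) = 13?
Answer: 1/20718 ≈ 4.8267e-5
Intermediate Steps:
l(g) = 150 (l(g) = 13 - 1*(-137) = 13 + 137 = 150)
1/(l(-316) + (18417 - 1*(-2151))) = 1/(150 + (18417 - 1*(-2151))) = 1/(150 + (18417 + 2151)) = 1/(150 + 20568) = 1/20718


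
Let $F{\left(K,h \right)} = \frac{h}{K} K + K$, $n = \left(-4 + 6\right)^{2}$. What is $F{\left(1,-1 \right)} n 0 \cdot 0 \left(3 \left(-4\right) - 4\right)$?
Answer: $0$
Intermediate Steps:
$n = 4$ ($n = 2^{2} = 4$)
$F{\left(K,h \right)} = K + h$ ($F{\left(K,h \right)} = h + K = K + h$)
$F{\left(1,-1 \right)} n 0 \cdot 0 \left(3 \left(-4\right) - 4\right) = \left(1 - 1\right) 4 \cdot 0 \cdot 0 \left(3 \left(-4\right) - 4\right) = 0 \cdot 0 \cdot 0 \left(-12 - 4\right) = 0 \cdot 0 \left(-16\right) = 0 \left(-16\right) = 0$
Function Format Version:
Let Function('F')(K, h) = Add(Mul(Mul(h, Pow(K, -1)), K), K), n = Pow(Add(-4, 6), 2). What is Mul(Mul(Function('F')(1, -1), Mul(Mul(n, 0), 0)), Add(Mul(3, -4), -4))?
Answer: 0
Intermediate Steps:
n = 4 (n = Pow(2, 2) = 4)
Function('F')(K, h) = Add(K, h) (Function('F')(K, h) = Add(h, K) = Add(K, h))
Mul(Mul(Function('F')(1, -1), Mul(Mul(n, 0), 0)), Add(Mul(3, -4), -4)) = Mul(Mul(Add(1, -1), Mul(Mul(4, 0), 0)), Add(Mul(3, -4), -4)) = Mul(Mul(0, Mul(0, 0)), Add(-12, -4)) = Mul(Mul(0, 0), -16) = Mul(0, -16) = 0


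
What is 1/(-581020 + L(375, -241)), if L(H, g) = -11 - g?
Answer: -1/580790 ≈ -1.7218e-6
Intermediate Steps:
1/(-581020 + L(375, -241)) = 1/(-581020 + (-11 - 1*(-241))) = 1/(-581020 + (-11 + 241)) = 1/(-581020 + 230) = 1/(-580790) = -1/580790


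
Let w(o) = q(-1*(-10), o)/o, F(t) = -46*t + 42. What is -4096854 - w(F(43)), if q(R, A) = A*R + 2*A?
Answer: -4096866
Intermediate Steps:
F(t) = 42 - 46*t
q(R, A) = 2*A + A*R
w(o) = 12 (w(o) = (o*(2 - 1*(-10)))/o = (o*(2 + 10))/o = (o*12)/o = (12*o)/o = 12)
-4096854 - w(F(43)) = -4096854 - 1*12 = -4096854 - 12 = -4096866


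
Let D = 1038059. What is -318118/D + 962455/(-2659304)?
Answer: -1845057544717/2760514450936 ≈ -0.66837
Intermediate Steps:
-318118/D + 962455/(-2659304) = -318118/1038059 + 962455/(-2659304) = -318118*1/1038059 + 962455*(-1/2659304) = -318118/1038059 - 962455/2659304 = -1845057544717/2760514450936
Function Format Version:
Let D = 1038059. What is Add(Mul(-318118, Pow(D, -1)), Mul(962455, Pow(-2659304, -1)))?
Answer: Rational(-1845057544717, 2760514450936) ≈ -0.66837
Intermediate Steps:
Add(Mul(-318118, Pow(D, -1)), Mul(962455, Pow(-2659304, -1))) = Add(Mul(-318118, Pow(1038059, -1)), Mul(962455, Pow(-2659304, -1))) = Add(Mul(-318118, Rational(1, 1038059)), Mul(962455, Rational(-1, 2659304))) = Add(Rational(-318118, 1038059), Rational(-962455, 2659304)) = Rational(-1845057544717, 2760514450936)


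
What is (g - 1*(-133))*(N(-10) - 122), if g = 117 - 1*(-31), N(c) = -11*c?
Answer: -3372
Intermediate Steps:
g = 148 (g = 117 + 31 = 148)
(g - 1*(-133))*(N(-10) - 122) = (148 - 1*(-133))*(-11*(-10) - 122) = (148 + 133)*(110 - 122) = 281*(-12) = -3372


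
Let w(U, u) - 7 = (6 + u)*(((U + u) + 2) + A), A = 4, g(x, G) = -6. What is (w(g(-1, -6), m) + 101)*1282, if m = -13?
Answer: 255118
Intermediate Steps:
w(U, u) = 7 + (6 + u)*(6 + U + u) (w(U, u) = 7 + (6 + u)*(((U + u) + 2) + 4) = 7 + (6 + u)*((2 + U + u) + 4) = 7 + (6 + u)*(6 + U + u))
(w(g(-1, -6), m) + 101)*1282 = ((43 + (-13)² + 6*(-6) + 12*(-13) - 6*(-13)) + 101)*1282 = ((43 + 169 - 36 - 156 + 78) + 101)*1282 = (98 + 101)*1282 = 199*1282 = 255118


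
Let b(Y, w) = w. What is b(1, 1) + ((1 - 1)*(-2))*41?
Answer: 1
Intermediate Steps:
b(1, 1) + ((1 - 1)*(-2))*41 = 1 + ((1 - 1)*(-2))*41 = 1 + (0*(-2))*41 = 1 + 0*41 = 1 + 0 = 1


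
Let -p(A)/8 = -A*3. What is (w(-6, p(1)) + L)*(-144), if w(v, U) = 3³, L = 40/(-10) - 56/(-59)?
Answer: -203472/59 ≈ -3448.7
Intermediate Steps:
p(A) = 24*A (p(A) = -8*(-A)*3 = -(-24)*A = 24*A)
L = -180/59 (L = 40*(-⅒) - 56*(-1/59) = -4 + 56/59 = -180/59 ≈ -3.0508)
w(v, U) = 27
(w(-6, p(1)) + L)*(-144) = (27 - 180/59)*(-144) = (1413/59)*(-144) = -203472/59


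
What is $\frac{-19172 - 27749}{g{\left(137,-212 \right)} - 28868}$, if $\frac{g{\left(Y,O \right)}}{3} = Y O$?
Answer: $\frac{46921}{116000} \approx 0.40449$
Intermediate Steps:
$g{\left(Y,O \right)} = 3 O Y$ ($g{\left(Y,O \right)} = 3 Y O = 3 O Y$)
$\frac{-19172 - 27749}{g{\left(137,-212 \right)} - 28868} = \frac{-19172 - 27749}{3 \left(-212\right) 137 - 28868} = - \frac{46921}{-87132 - 28868} = - \frac{46921}{-116000} = \left(-46921\right) \left(- \frac{1}{116000}\right) = \frac{46921}{116000}$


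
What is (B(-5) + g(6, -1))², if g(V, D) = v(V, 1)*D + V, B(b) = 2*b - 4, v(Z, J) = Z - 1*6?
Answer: 64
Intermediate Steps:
v(Z, J) = -6 + Z (v(Z, J) = Z - 6 = -6 + Z)
B(b) = -4 + 2*b
g(V, D) = V + D*(-6 + V) (g(V, D) = (-6 + V)*D + V = D*(-6 + V) + V = V + D*(-6 + V))
(B(-5) + g(6, -1))² = ((-4 + 2*(-5)) + (6 - (-6 + 6)))² = ((-4 - 10) + (6 - 1*0))² = (-14 + (6 + 0))² = (-14 + 6)² = (-8)² = 64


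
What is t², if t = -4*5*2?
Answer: 1600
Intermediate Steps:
t = -40 (t = -20*2 = -40)
t² = (-40)² = 1600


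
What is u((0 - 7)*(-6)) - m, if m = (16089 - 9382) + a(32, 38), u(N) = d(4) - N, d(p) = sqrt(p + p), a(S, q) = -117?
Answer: -6632 + 2*sqrt(2) ≈ -6629.2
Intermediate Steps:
d(p) = sqrt(2)*sqrt(p) (d(p) = sqrt(2*p) = sqrt(2)*sqrt(p))
u(N) = -N + 2*sqrt(2) (u(N) = sqrt(2)*sqrt(4) - N = sqrt(2)*2 - N = 2*sqrt(2) - N = -N + 2*sqrt(2))
m = 6590 (m = (16089 - 9382) - 117 = 6707 - 117 = 6590)
u((0 - 7)*(-6)) - m = (-(0 - 7)*(-6) + 2*sqrt(2)) - 1*6590 = (-(-7)*(-6) + 2*sqrt(2)) - 6590 = (-1*42 + 2*sqrt(2)) - 6590 = (-42 + 2*sqrt(2)) - 6590 = -6632 + 2*sqrt(2)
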